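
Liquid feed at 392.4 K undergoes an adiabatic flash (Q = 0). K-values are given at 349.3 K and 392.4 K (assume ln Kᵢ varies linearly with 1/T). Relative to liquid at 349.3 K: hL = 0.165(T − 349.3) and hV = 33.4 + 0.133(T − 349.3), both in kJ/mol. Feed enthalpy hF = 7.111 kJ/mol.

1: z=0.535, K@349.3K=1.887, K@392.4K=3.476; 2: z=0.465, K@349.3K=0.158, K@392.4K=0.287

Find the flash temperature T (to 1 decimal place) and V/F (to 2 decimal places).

Adiabatic flash: solve Rachford–Rice at each trial T, then check hF = ψ·hV(T) + (1−ψ)·hL(T).
  T = 349.3 K: K = (1.887, 0.158), RR gives ψ = 0.111, H_out = 3.713 kJ/mol
  T = 392.4 K: K = (3.476, 0.287), RR gives ψ = 0.563, H_out = 25.125 kJ/mol
  T = 370.9 K: K = (2.609, 0.217), RR gives ψ = 0.394, H_out = 16.454 kJ/mol
  T = 360.1 K: K = (2.230, 0.186), RR gives ψ = 0.279, H_out = 11.005 kJ/mol
  T = 354.7 K: K = (2.054, 0.172), RR gives ψ = 0.205, H_out = 7.688 kJ/mol
  T = 352.0 K: K = (1.969, 0.165), RR gives ψ = 0.161, H_out = 5.801 kJ/mol
  T = 353.4 K: K = (2.013, 0.168), RR gives ψ = 0.184, H_out = 6.802 kJ/mol
  T = 354.0 K: K = (2.032, 0.170), RR gives ψ = 0.194, H_out = 7.216 kJ/mol
Linear interpolation between T = 353.4 (H_out = 6.802) and T = 354.0 (H_out = 7.216) on hF = 7.111 gives T ≈ 353.8 K, at which ψ = 0.19.

T = 353.8 K, V/F = 0.19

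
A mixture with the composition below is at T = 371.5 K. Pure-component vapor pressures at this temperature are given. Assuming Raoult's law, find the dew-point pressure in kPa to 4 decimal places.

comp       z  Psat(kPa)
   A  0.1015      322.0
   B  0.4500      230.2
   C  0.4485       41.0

At the dew point ψ → 1, so Σzᵢ/Kᵢ = 1 with Kᵢ = Pᵢˢᵃᵗ/P ⇒ 1/P = Σzᵢ/Pᵢˢᵃᵗ.
1/P = 0.1015/322.0 + 0.4500/230.2 + 0.4485/41.0 = 0.0132091 ⇒ P = 75.7056 kPa

Pdew = 75.7056 kPa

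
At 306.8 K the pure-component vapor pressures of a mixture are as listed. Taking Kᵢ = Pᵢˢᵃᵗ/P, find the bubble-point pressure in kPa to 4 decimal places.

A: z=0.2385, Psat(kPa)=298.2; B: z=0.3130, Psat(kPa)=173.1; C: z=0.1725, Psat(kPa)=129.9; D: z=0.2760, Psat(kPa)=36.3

Pbub = 157.7276 kPa

At the bubble point ψ → 0, so ΣzᵢKᵢ = 1 with Kᵢ = Pᵢˢᵃᵗ/P ⇒ P = ΣzᵢPᵢˢᵃᵗ.
P = 0.2385·298.2 + 0.3130·173.1 + 0.1725·129.9 + 0.2760·36.3 = 157.7276 kPa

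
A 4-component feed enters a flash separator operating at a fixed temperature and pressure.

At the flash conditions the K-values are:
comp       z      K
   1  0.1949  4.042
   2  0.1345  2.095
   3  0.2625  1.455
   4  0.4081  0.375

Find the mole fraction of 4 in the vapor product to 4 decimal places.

y_4 = 0.2397

Let ψ = V/F and solve Σ zᵢ(Kᵢ−1)/(1+ψ(Kᵢ−1)) = 0.
g(0) = ΣzᵢKᵢ − 1 = 0.6045 and g(1) = 1 − Σzᵢ/Kᵢ = -0.3811, so a root lies in (0, 1).
Iterate (Newton) starting at ψ = 0.4:
  ψ = 0.4000: g = 0.13083, g' = -0.7673 → ψ = 0.5705
  ψ = 0.5705: g = 0.00580, g' = -0.7214 → ψ = 0.5785
Converged at ψ = 0.5785.
Compositions from xᵢ = zᵢ/(1+ψ(Kᵢ−1)), yᵢ = Kᵢxᵢ:
  1: x = 0.0706, y = 0.2854
  2: x = 0.0823, y = 0.1725
  3: x = 0.2078, y = 0.3023
  4: x = 0.6392, y = 0.2397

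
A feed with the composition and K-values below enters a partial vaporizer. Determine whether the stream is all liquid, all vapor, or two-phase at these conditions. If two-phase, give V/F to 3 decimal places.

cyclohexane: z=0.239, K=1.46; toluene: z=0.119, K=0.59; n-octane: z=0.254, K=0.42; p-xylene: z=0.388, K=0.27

all liquid

ΣzᵢKᵢ = 0.631; Σzᵢ/Kᵢ = 2.407.
Since ΣzᵢKᵢ < 1 the mixture is below its bubble point — single liquid phase.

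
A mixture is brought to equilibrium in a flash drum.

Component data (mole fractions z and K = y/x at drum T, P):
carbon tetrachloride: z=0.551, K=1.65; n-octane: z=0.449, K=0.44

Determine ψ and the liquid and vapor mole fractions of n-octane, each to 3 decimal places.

ψ = 0.293, x_n-octane = 0.537, y_n-octane = 0.236

Let ψ = V/F and solve Σ zᵢ(Kᵢ−1)/(1+ψ(Kᵢ−1)) = 0.
g(0) = ΣzᵢKᵢ − 1 = 0.107 and g(1) = 1 − Σzᵢ/Kᵢ = -0.354, so a root lies in (0, 1).
Binary case is linear: z₁(K₁−1)(1+ψ(K₂−1)) + z₂(K₂−1)(1+ψ(K₁−1)) = 0
⇒ ψ = [z₁(K₁−1)+z₂(K₂−1)] / [−(K₁−1)(K₂−1)] = 0.1067/0.3640 = 0.293
Compositions from xᵢ = zᵢ/(1+ψ(Kᵢ−1)), yᵢ = Kᵢxᵢ:
  carbon tetrachloride: x = 0.463, y = 0.764
  n-octane: x = 0.537, y = 0.236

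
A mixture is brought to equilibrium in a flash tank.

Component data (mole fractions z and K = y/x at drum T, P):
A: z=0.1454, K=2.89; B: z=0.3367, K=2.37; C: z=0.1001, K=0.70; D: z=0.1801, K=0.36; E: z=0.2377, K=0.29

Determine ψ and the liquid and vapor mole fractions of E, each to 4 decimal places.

ψ = 0.4367, x_E = 0.3445, y_E = 0.0999

Newton–Raphson from ψ = 0.5:
  ψ = 0.5000: g = -0.05145, g' = -0.8199 → ψ = 0.4373
  ψ = 0.4373: g = -0.00043, g' = -0.8090 → ψ = 0.4367
Converged at ψ = 0.4367.
Compositions from xᵢ = zᵢ/(1+ψ(Kᵢ−1)), yᵢ = Kᵢxᵢ:
  A: x = 0.0797, y = 0.2302
  B: x = 0.2107, y = 0.4993
  C: x = 0.1152, y = 0.0806
  D: x = 0.2500, y = 0.0900
  E: x = 0.3445, y = 0.0999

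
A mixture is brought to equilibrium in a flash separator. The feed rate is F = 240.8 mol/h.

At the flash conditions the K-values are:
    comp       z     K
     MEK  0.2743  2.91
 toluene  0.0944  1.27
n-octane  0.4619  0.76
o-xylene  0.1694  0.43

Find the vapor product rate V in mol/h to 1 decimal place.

Material balance + equilibrium reduce to Σ zᵢ(Kᵢ−1)/(1+V/F(Kᵢ−1)) = 0.
Check two-phase: ΣzᵢKᵢ = 1.3420 > 1 and Σzᵢ/Kᵢ = 1.1703 > 1, so g(0) = 0.3420 > 0 and g(1) = -0.1703 < 0.
Newton–Raphson from V/F = 0.5:
  V/F = 0.5000: g = 0.02942, g' = -0.4092 → V/F = 0.5719
  V/F = 0.5719: g = 0.00072, g' = -0.3906 → V/F = 0.5738
Converged at V/F = 0.5738.
Then V = V/F·F = 0.5738·240.8 = 138.2 mol/h and L = F − V = 102.6 mol/h.

V = 138.2 mol/h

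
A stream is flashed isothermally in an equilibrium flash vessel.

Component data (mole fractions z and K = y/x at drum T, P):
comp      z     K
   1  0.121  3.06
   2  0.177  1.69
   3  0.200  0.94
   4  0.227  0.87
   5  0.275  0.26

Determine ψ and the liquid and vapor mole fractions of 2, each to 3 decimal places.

Material balance + equilibrium reduce to Σ zᵢ(Kᵢ−1)/(1+ψ(Kᵢ−1)) = 0.
g(0) = ΣzᵢKᵢ − 1 = 0.126 and g(1) = 1 − Σzᵢ/Kᵢ = -0.676, so a root lies in (0, 1).
Newton iteration, ψ⁰ = 0.36:
  ψ = 0.360: g = -0.0797, g' = -0.508 → ψ = 0.203
  ψ = 0.203: g = 0.0008, g' = -0.533 → ψ = 0.205
Converged at ψ = 0.205.
Compositions from xᵢ = zᵢ/(1+ψ(Kᵢ−1)), yᵢ = Kᵢxᵢ:
  1: x = 0.085, y = 0.260
  2: x = 0.155, y = 0.262
  3: x = 0.202, y = 0.190
  4: x = 0.233, y = 0.203
  5: x = 0.324, y = 0.084

ψ = 0.205, x_2 = 0.155, y_2 = 0.262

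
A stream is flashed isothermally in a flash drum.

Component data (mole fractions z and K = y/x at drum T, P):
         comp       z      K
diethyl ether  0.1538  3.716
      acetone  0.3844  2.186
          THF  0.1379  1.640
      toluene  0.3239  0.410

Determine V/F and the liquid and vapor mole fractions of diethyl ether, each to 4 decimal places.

Iterate (Newton) starting at V/F = 0.5:
  V/F = 0.5000: g = 0.25913, g' = -0.6764 → V/F = 0.8831
  V/F = 0.8831: g = 0.00298, g' = -0.7418 → V/F = 0.8871
Converged at V/F = 0.8871.
Compositions from xᵢ = zᵢ/(1+V/F(Kᵢ−1)), yᵢ = Kᵢxᵢ:
  diethyl ether: x = 0.0451, y = 0.1676
  acetone: x = 0.1873, y = 0.4095
  THF: x = 0.0880, y = 0.1443
  toluene: x = 0.6796, y = 0.2786

V/F = 0.8871, x_diethyl ether = 0.0451, y_diethyl ether = 0.1676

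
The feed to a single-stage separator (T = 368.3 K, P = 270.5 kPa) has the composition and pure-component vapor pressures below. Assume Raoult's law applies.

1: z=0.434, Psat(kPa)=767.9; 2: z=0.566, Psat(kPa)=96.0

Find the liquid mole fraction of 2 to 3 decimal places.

x_2 = 0.740

Raoult's law: Kᵢ = Pᵢˢᵃᵗ/P = Pᵢˢᵃᵗ/270.5.
  K_1 = 767.9/270.5 = 2.83882, K_2 = 96.0/270.5 = 0.35490
Rachford–Rice: g(V/F) = Σ zᵢ(Kᵢ−1)/(1+V/F(Kᵢ−1)) = 0.
Feasibility: ΣzᵢKᵢ = 1.433, Σzᵢ/Kᵢ = 1.748 — both > 1, two phases present.
Binary case is linear: z₁(K₁−1)(1+V/F(K₂−1)) + z₂(K₂−1)(1+V/F(K₁−1)) = 0
⇒ V/F = [z₁(K₁−1)+z₂(K₂−1)] / [−(K₁−1)(K₂−1)] = 0.4329/1.1862 = 0.365
Compositions from xᵢ = zᵢ/(1+V/F(Kᵢ−1)), yᵢ = Kᵢxᵢ:
  1: x = 0.260, y = 0.737
  2: x = 0.740, y = 0.263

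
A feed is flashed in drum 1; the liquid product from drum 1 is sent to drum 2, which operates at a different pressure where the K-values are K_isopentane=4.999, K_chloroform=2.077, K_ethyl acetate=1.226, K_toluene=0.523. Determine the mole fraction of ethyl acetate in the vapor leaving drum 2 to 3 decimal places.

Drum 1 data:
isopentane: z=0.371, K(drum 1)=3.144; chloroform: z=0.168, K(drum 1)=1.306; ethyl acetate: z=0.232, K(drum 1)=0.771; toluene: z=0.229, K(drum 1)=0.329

y_ethyl acetate (drum 2) = 0.296

Drum 1:
Newton iteration, ψ₁⁰ = 0.61:
  ψ₁ = 0.610: g = 0.0661, g' = -0.643 → ψ₁ = 0.713
  ψ₁ = 0.713: g = -0.0012, g' = -0.674 → ψ₁ = 0.711
Converged at ψ₁ = 0.711.
Drum-1 compositions:
  isopentane: x = 0.147, y = 0.462
  chloroform: x = 0.138, y = 0.180
  ethyl acetate: x = 0.277, y = 0.214
  toluene: x = 0.438, y = 0.144
Drum-2 feed = drum-1 liquid: z₂ = (0.1470, 0.1380, 0.2771, 0.4379).
Drum 2:
Let ψ₂ = V/F and solve Σ zᵢ(Kᵢ−1)/(1+ψ₂(Kᵢ−1)) = 0.
Check two-phase: ΣzᵢKᵢ = 1.590 > 1 and Σzᵢ/Kᵢ = 1.159 > 1, so g(0) = 0.590 > 0 and g(1) = -0.159 < 0.
Iterate (Newton) starting at ψ₂ = 0.5:
  ψ₂ = 0.500: g = 0.0745, g' = -0.512 → ψ₂ = 0.645
  ψ₂ = 0.645: g = 0.0046, g' = -0.458 → ψ₂ = 0.656
Converged at ψ₂ = 0.656.
  isopentane: x = 0.041, y = 0.203
  chloroform: x = 0.081, y = 0.168
  ethyl acetate: x = 0.241, y = 0.296
  toluene: x = 0.637, y = 0.333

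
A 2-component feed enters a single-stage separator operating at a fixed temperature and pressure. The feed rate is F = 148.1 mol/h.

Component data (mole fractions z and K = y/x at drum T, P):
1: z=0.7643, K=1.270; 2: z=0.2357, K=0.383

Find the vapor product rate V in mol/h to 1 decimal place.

V = 54.2 mol/h

Let β = V/F and solve Σ zᵢ(Kᵢ−1)/(1+β(Kᵢ−1)) = 0.
Check two-phase: ΣzᵢKᵢ = 1.0609 > 1 and Σzᵢ/Kᵢ = 1.2172 > 1, so g(0) = 0.0609 > 0 and g(1) = -0.2172 < 0.
Newton iteration, β⁰ = 0.5:
  β = 0.5000: g = -0.02849, g' = -0.2309 → β = 0.3766
  β = 0.3766: g = -0.00213, g' = -0.1982 → β = 0.3658
Converged at β = 0.3658.
Then V = β·F = 0.3658·148.1 = 54.2 mol/h and L = F − V = 93.9 mol/h.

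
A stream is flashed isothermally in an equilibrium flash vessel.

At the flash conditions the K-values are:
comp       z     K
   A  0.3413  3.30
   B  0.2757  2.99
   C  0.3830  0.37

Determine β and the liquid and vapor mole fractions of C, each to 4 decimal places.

β = 0.8016, x_C = 0.7737, y_C = 0.2863

Let β = V/F and solve Σ zᵢ(Kᵢ−1)/(1+β(Kᵢ−1)) = 0.
g(0) = ΣzᵢKᵢ − 1 = 1.0923 and g(1) = 1 − Σzᵢ/Kᵢ = -0.2308, so a root lies in (0, 1).
Newton–Raphson from β = 0.39:
  β = 0.3900: g = 0.40282, g' = -1.1150 → β = 0.7513
  β = 0.7513: g = 0.04953, g' = -0.9660 → β = 0.8026
  β = 0.8026: g = -0.00097, g' = -1.0067 → β = 0.8016
Converged at β = 0.8016.
Compositions from xᵢ = zᵢ/(1+β(Kᵢ−1)), yᵢ = Kᵢxᵢ:
  A: x = 0.1200, y = 0.3961
  B: x = 0.1062, y = 0.3176
  C: x = 0.7737, y = 0.2863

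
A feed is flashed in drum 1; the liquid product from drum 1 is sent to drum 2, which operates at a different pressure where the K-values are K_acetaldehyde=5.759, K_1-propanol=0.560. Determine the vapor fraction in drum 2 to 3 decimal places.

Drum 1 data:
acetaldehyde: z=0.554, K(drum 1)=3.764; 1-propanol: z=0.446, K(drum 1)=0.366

Drum 1:
Rachford–Rice: g(ψ₁) = Σ zᵢ(Kᵢ−1)/(1+ψ₁(Kᵢ−1)) = 0.
Check two-phase: ΣzᵢKᵢ = 2.248 > 1 and Σzᵢ/Kᵢ = 1.366 > 1, so g(0) = 1.248 > 0 and g(1) = -0.366 < 0.
Iterate (Newton) starting at ψ₁ = 0.55:
  ψ₁ = 0.550: g = 0.1734, g' = -1.089 → ψ₁ = 0.709
  ψ₁ = 0.709: g = 0.0034, g' = -1.075 → ψ₁ = 0.712
Converged at ψ₁ = 0.712.
Drum-1 compositions:
  acetaldehyde: x = 0.187, y = 0.702
  1-propanol: x = 0.813, y = 0.298
Drum-2 feed = drum-1 liquid: z₂ = (0.1866, 0.8134).
Drum 2:
Rachford–Rice: g(ψ₂) = Σ zᵢ(Kᵢ−1)/(1+ψ₂(Kᵢ−1)) = 0.
Feasibility: ΣzᵢKᵢ = 1.530, Σzᵢ/Kᵢ = 1.485 — both > 1, two phases present.
Newton iteration, ψ₂⁰ = 0.7:
  ψ₂ = 0.700: g = -0.3122, g' = -0.554 → ψ₂ = 0.137
  ψ₂ = 0.137: g = 0.1574, g' = -1.730 → ψ₂ = 0.228
  ψ₂ = 0.228: g = 0.0286, g' = -1.169 → ψ₂ = 0.252
  ψ₂ = 0.252: g = 0.0012, g' = -1.073 → ψ₂ = 0.253
Converged at ψ₂ = 0.253.
  acetaldehyde: x = 0.085, y = 0.487
  1-propanol: x = 0.915, y = 0.513

V/F (drum 2) = 0.253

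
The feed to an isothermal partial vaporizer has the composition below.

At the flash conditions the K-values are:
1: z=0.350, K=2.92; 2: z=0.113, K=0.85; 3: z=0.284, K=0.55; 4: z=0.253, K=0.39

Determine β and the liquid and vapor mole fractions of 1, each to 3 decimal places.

Newton iteration, β⁰ = 0.5:
  β = 0.500: g = -0.0624, g' = -0.629 → β = 0.401
  β = 0.401: g = 0.0015, g' = -0.665 → β = 0.403
Converged at β = 0.403.
Compositions from xᵢ = zᵢ/(1+β(Kᵢ−1)), yᵢ = Kᵢxᵢ:
  1: x = 0.197, y = 0.576
  2: x = 0.120, y = 0.102
  3: x = 0.347, y = 0.191
  4: x = 0.335, y = 0.131

β = 0.403, x_1 = 0.197, y_1 = 0.576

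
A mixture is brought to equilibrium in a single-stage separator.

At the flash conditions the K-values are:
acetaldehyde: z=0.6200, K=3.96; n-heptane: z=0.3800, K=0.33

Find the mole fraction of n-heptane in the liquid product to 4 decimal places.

Rachford–Rice: g(ψ) = Σ zᵢ(Kᵢ−1)/(1+ψ(Kᵢ−1)) = 0.
Check two-phase: ΣzᵢKᵢ = 2.5806 > 1 and Σzᵢ/Kᵢ = 1.3081 > 1, so g(0) = 1.5806 > 0 and g(1) = -0.3081 < 0.
Binary case is linear: z₁(K₁−1)(1+ψ(K₂−1)) + z₂(K₂−1)(1+ψ(K₁−1)) = 0
⇒ ψ = [z₁(K₁−1)+z₂(K₂−1)] / [−(K₁−1)(K₂−1)] = 1.58060/1.98320 = 0.7970
Compositions from xᵢ = zᵢ/(1+ψ(Kᵢ−1)), yᵢ = Kᵢxᵢ:
  acetaldehyde: x = 0.1846, y = 0.7309
  n-heptane: x = 0.8154, y = 0.2691

x_n-heptane = 0.8154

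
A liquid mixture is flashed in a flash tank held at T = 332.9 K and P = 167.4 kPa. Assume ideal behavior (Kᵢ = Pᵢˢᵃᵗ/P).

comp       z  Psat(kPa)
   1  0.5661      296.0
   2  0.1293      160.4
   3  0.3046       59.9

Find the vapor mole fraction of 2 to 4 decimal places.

Raoult's law: Kᵢ = Pᵢˢᵃᵗ/P = Pᵢˢᵃᵗ/167.4.
  K_1 = 296.0/167.4 = 1.768220, K_2 = 160.4/167.4 = 0.958184, K_3 = 59.9/167.4 = 0.357826
Let ψ = V/F and solve Σ zᵢ(Kᵢ−1)/(1+ψ(Kᵢ−1)) = 0.
Check two-phase: ΣzᵢKᵢ = 1.2339 > 1 and Σzᵢ/Kᵢ = 1.3063 > 1, so g(0) = 0.2339 > 0 and g(1) = -0.3063 < 0.
Iterate (Newton) starting at ψ = 0.5:
  ψ = 0.5000: g = 0.02056, g' = -0.4472 → ψ = 0.5460
  ψ = 0.5460: g = -0.00037, g' = -0.4639 → ψ = 0.5452
Converged at ψ = 0.5452.
Compositions from xᵢ = zᵢ/(1+ψ(Kᵢ−1)), yᵢ = Kᵢxᵢ:
  1: x = 0.3990, y = 0.7055
  2: x = 0.1323, y = 0.1268
  3: x = 0.4687, y = 0.1677

y_2 = 0.1268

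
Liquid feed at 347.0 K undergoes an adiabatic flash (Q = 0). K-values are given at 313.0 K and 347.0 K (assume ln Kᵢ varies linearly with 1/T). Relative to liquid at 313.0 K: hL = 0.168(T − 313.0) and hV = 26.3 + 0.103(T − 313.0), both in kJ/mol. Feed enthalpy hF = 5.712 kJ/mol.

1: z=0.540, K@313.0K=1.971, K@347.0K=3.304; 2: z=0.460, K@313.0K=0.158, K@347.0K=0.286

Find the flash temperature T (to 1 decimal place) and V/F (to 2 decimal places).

T = 315.1 K, V/F = 0.20

Adiabatic flash: solve Rachford–Rice at each trial T, then check hF = ψ·hV(T) + (1−ψ)·hL(T).
  T = 313.0 K: K = (1.971, 0.158), RR gives ψ = 0.168, H_out = 4.408 kJ/mol
  T = 347.0 K: K = (3.304, 0.286), RR gives ψ = 0.557, H_out = 19.122 kJ/mol
  T = 330.0 K: K = (2.586, 0.216), RR gives ψ = 0.399, H_out = 12.899 kJ/mol
  T = 321.5 K: K = (2.266, 0.185), RR gives ψ = 0.300, H_out = 9.140 kJ/mol
  T = 317.2 K: K = (2.114, 0.171), RR gives ψ = 0.238, H_out = 6.911 kJ/mol
  T = 315.1 K: K = (2.041, 0.165), RR gives ψ = 0.205, H_out = 5.707 kJ/mol
Linear interpolation between T = 315.1 (H_out = 5.707) and T = 317.2 (H_out = 6.911) on hF = 5.712 gives T ≈ 315.1 K, at which ψ = 0.20.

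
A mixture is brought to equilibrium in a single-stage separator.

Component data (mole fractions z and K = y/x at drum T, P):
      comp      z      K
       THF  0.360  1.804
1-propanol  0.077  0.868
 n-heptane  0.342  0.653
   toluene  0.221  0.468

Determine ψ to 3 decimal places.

ψ = 0.134

Let ψ = V/F and solve Σ zᵢ(Kᵢ−1)/(1+ψ(Kᵢ−1)) = 0.
Check two-phase: ΣzᵢKᵢ = 1.043 > 1 and Σzᵢ/Kᵢ = 1.284 > 1, so g(0) = 0.043 > 0 and g(1) = -0.284 < 0.
Iterate (Newton) starting at ψ = 0.5:
  ψ = 0.500: g = -0.1082, g' = -0.296 → ψ = 0.135
  ψ = 0.135: g = -0.0004, g' = -0.309 → ψ = 0.134
Converged at ψ = 0.134.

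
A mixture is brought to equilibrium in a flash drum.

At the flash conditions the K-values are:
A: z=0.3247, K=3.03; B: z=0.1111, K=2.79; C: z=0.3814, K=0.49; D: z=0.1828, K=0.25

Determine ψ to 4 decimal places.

ψ = 0.4445

Material balance + equilibrium reduce to Σ zᵢ(Kᵢ−1)/(1+ψ(Kᵢ−1)) = 0.
Feasibility: ΣzᵢKᵢ = 1.5264, Σzᵢ/Kᵢ = 1.6565 — both > 1, two phases present.
Newton iteration, ψ⁰ = 0.5:
  ψ = 0.5000: g = -0.04839, g' = -0.8706 → ψ = 0.4444
  ψ = 0.4444: g = 0.00011, g' = -0.8774 → ψ = 0.4445
Converged at ψ = 0.4445.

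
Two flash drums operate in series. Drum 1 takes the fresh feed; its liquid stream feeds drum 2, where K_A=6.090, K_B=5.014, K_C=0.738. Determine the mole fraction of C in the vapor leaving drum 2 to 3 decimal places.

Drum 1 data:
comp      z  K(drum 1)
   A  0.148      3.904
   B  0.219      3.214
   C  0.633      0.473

Drum 1:
Rachford–Rice: g(ψ₁) = Σ zᵢ(Kᵢ−1)/(1+ψ₁(Kᵢ−1)) = 0.
Feasibility: ΣzᵢKᵢ = 1.581, Σzᵢ/Kᵢ = 1.444 — both > 1, two phases present.
Newton–Raphson from ψ₁ = 0.47:
  ψ₁ = 0.470: g = -0.0241, g' = -0.792 → ψ₁ = 0.440
Converged at ψ₁ = 0.440.
Drum-1 compositions:
  A: x = 0.065, y = 0.254
  B: x = 0.111, y = 0.357
  C: x = 0.824, y = 0.390
Drum-2 feed = drum-1 liquid: z₂ = (0.0650, 0.1109, 0.8241).
Drum 2:
Newton–Raphson from ψ₂ = 0.5:
  ψ₂ = 0.500: g = -0.0071, g' = -0.407 → ψ₂ = 0.483
Converged at ψ₂ = 0.483.
  A: x = 0.019, y = 0.114
  B: x = 0.038, y = 0.189
  C: x = 0.943, y = 0.696

y_C (drum 2) = 0.696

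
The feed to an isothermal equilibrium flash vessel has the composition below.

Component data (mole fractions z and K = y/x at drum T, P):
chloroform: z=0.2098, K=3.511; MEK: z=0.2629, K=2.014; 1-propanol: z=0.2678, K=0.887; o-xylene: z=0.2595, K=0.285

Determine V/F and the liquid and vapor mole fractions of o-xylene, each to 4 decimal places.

V/F = 0.6253, x_o-xylene = 0.4693, y_o-xylene = 0.1338

Rachford–Rice: g(V/F) = Σ zᵢ(Kᵢ−1)/(1+V/F(Kᵢ−1)) = 0.
Feasibility: ΣzᵢKᵢ = 1.5776, Σzᵢ/Kᵢ = 1.4027 — both > 1, two phases present.
Newton iteration, V/F⁰ = 0.34:
  V/F = 0.3400: g = 0.20582, g' = -0.7697 → V/F = 0.6074
  V/F = 0.6074: g = 0.01312, g' = -0.7295 → V/F = 0.6254
  V/F = 0.6254: g = -0.00009, g' = -0.7395 → V/F = 0.6253
Converged at V/F = 0.6253.
Compositions from xᵢ = zᵢ/(1+V/F(Kᵢ−1)), yᵢ = Kᵢxᵢ:
  chloroform: x = 0.0816, y = 0.2866
  MEK: x = 0.1609, y = 0.3240
  1-propanol: x = 0.2882, y = 0.2556
  o-xylene: x = 0.4693, y = 0.1338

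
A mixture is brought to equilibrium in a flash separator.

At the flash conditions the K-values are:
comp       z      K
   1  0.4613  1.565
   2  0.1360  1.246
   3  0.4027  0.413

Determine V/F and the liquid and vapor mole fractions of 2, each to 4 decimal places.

Rachford–Rice: g(V/F) = Σ zᵢ(Kᵢ−1)/(1+V/F(Kᵢ−1)) = 0.
Check two-phase: ΣzᵢKᵢ = 1.0577 > 1 and Σzᵢ/Kᵢ = 1.3790 > 1, so g(0) = 0.0577 > 0 and g(1) = -0.3790 < 0.
Newton–Raphson from V/F = 0.5:
  V/F = 0.5000: g = -0.10157, g' = -0.3740 → V/F = 0.2285
  V/F = 0.2285: g = -0.01048, g' = -0.3080 → V/F = 0.1944
  V/F = 0.1944: g = -0.00007, g' = -0.3039 → V/F = 0.1942
Converged at V/F = 0.1942.
Compositions from xᵢ = zᵢ/(1+V/F(Kᵢ−1)), yᵢ = Kᵢxᵢ:
  1: x = 0.4157, y = 0.6506
  2: x = 0.1298, y = 0.1617
  3: x = 0.4545, y = 0.1877

V/F = 0.1942, x_2 = 0.1298, y_2 = 0.1617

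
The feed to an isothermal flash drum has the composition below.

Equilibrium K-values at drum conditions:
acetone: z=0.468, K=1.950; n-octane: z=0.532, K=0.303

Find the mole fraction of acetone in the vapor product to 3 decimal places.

y_acetone = 0.825

Material balance + equilibrium reduce to Σ zᵢ(Kᵢ−1)/(1+ψ(Kᵢ−1)) = 0.
g(0) = ΣzᵢKᵢ − 1 = 0.074 and g(1) = 1 − Σzᵢ/Kᵢ = -0.996, so a root lies in (0, 1).
Binary case is linear: z₁(K₁−1)(1+ψ(K₂−1)) + z₂(K₂−1)(1+ψ(K₁−1)) = 0
⇒ ψ = [z₁(K₁−1)+z₂(K₂−1)] / [−(K₁−1)(K₂−1)] = 0.0738/0.6622 = 0.111
Compositions from xᵢ = zᵢ/(1+ψ(Kᵢ−1)), yᵢ = Kᵢxᵢ:
  acetone: x = 0.423, y = 0.825
  n-octane: x = 0.577, y = 0.175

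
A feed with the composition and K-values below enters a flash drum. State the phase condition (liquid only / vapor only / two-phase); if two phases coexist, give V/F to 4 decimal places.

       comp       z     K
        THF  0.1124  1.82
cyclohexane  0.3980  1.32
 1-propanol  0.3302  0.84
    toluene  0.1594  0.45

ΣzᵢKᵢ = 1.0790; Σzᵢ/Kᵢ = 1.1106.
Both exceed 1, so a two-phase solution exists.
Rachford–Rice: g(ψ) = Σ zᵢ(Kᵢ−1)/(1+ψ(Kᵢ−1)) = 0.
Iterate (Newton) starting at ψ = 0.43:
  ψ = 0.4300: g = 0.00853, g' = -0.1653 → ψ = 0.4816
  ψ = 0.4816: g = -0.00008, g' = -0.1686 → ψ = 0.4812
Converged at ψ = 0.4812.

two-phase, V/F = 0.4812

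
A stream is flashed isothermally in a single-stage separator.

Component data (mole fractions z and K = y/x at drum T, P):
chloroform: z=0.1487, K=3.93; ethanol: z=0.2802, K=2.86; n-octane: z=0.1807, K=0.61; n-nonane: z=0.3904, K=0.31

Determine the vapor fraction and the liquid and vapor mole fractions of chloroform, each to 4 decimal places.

ψ = 0.4453, x_chloroform = 0.0645, y_chloroform = 0.2536

Let ψ = V/F and solve Σ zᵢ(Kᵢ−1)/(1+ψ(Kᵢ−1)) = 0.
Feasibility: ΣzᵢKᵢ = 1.6170, Σzᵢ/Kᵢ = 1.6914 — both > 1, two phases present.
Newton iteration, ψ⁰ = 0.5:
  ψ = 0.5000: g = -0.05202, g' = -0.9460 → ψ = 0.4450
  ψ = 0.4450: g = 0.00024, g' = -0.9580 → ψ = 0.4453
Converged at ψ = 0.4453.
Compositions from xᵢ = zᵢ/(1+ψ(Kᵢ−1)), yᵢ = Kᵢxᵢ:
  chloroform: x = 0.0645, y = 0.2536
  ethanol: x = 0.1533, y = 0.4383
  n-octane: x = 0.2187, y = 0.1334
  n-nonane: x = 0.5635, y = 0.1747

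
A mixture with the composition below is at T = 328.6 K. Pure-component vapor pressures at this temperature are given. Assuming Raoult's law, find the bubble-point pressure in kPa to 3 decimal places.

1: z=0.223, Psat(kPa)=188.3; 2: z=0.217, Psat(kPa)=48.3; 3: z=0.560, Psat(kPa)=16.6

Pbub = 61.768 kPa

At the bubble point ψ → 0, so ΣzᵢKᵢ = 1 with Kᵢ = Pᵢˢᵃᵗ/P ⇒ P = ΣzᵢPᵢˢᵃᵗ.
P = 0.223·188.3 + 0.217·48.3 + 0.560·16.6 = 61.768 kPa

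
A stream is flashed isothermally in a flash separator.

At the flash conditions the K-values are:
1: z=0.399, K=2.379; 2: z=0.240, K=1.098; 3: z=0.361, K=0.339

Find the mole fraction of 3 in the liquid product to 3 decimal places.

x_3 = 0.532

Rachford–Rice: g(ψ) = Σ zᵢ(Kᵢ−1)/(1+ψ(Kᵢ−1)) = 0.
g(0) = ΣzᵢKᵢ − 1 = 0.335 and g(1) = 1 − Σzᵢ/Kᵢ = -0.451, so a root lies in (0, 1).
Newton iteration, ψ⁰ = 0.5:
  ψ = 0.500: g = -0.0083, g' = -0.620 → ψ = 0.487
Converged at ψ = 0.487.
Compositions from xᵢ = zᵢ/(1+ψ(Kᵢ−1)), yᵢ = Kᵢxᵢ:
  1: x = 0.239, y = 0.568
  2: x = 0.229, y = 0.252
  3: x = 0.532, y = 0.180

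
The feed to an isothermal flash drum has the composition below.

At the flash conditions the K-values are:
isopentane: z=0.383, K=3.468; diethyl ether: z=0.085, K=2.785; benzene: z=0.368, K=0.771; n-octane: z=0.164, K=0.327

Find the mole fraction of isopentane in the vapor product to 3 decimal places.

Let β = V/F and solve Σ zᵢ(Kᵢ−1)/(1+β(Kᵢ−1)) = 0.
Check two-phase: ΣzᵢKᵢ = 1.902 > 1 and Σzᵢ/Kᵢ = 1.120 > 1, so g(0) = 0.902 > 0 and g(1) = -0.120 < 0.
Newton iteration, β⁰ = 0.5:
  β = 0.500: g = 0.2418, g' = -0.736 → β = 0.828
  β = 0.828: g = 0.0183, g' = -0.704 → β = 0.854
Converged at β = 0.854.
Compositions from xᵢ = zᵢ/(1+β(Kᵢ−1)), yᵢ = Kᵢxᵢ:
  isopentane: x = 0.123, y = 0.427
  diethyl ether: x = 0.034, y = 0.094
  benzene: x = 0.457, y = 0.353
  n-octane: x = 0.386, y = 0.126

y_isopentane = 0.427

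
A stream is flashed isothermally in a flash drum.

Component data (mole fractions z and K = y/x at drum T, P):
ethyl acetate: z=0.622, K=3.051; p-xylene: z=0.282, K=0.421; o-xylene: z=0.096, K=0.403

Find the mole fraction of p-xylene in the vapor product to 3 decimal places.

y_p-xylene = 0.242

Let ψ = V/F and solve Σ zᵢ(Kᵢ−1)/(1+ψ(Kᵢ−1)) = 0.
Feasibility: ΣzᵢKᵢ = 2.055, Σzᵢ/Kᵢ = 1.112 — both > 1, two phases present.
Newton–Raphson from ψ = 0.52:
  ψ = 0.520: g = 0.3006, g' = -0.878 → ψ = 0.862
  ψ = 0.862: g = 0.0166, g' = -0.864 → ψ = 0.882
  ψ = 0.882: g = -0.0001, g' = -0.879 → ψ = 0.881
Converged at ψ = 0.881.
Compositions from xᵢ = zᵢ/(1+ψ(Kᵢ−1)), yᵢ = Kᵢxᵢ:
  ethyl acetate: x = 0.222, y = 0.676
  p-xylene: x = 0.576, y = 0.242
  o-xylene: x = 0.203, y = 0.082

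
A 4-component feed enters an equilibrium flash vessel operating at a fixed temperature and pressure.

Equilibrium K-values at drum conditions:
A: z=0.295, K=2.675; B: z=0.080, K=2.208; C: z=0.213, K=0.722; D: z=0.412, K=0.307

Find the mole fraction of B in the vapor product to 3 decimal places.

y_B = 0.134

Material balance + equilibrium reduce to Σ zᵢ(Kᵢ−1)/(1+β(Kᵢ−1)) = 0.
Feasibility: ΣzᵢKᵢ = 1.246, Σzᵢ/Kᵢ = 1.784 — both > 1, two phases present.
Newton–Raphson from β = 0.32:
  β = 0.320: g = -0.0405, g' = -0.758 → β = 0.267
Converged at β = 0.267.
Compositions from xᵢ = zᵢ/(1+β(Kᵢ−1)), yᵢ = Kᵢxᵢ:
  A: x = 0.204, y = 0.545
  B: x = 0.060, y = 0.134
  C: x = 0.230, y = 0.166
  D: x = 0.506, y = 0.155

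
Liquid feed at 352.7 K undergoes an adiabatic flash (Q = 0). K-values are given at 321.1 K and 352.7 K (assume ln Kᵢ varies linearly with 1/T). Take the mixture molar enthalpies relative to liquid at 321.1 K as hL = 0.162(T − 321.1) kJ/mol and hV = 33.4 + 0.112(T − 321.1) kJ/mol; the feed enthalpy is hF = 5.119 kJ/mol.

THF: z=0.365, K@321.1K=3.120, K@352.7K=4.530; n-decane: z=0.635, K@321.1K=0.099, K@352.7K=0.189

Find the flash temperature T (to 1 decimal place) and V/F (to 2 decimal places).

T = 325.4 K, V/F = 0.13

Adiabatic flash: solve Rachford–Rice at each trial T, then check hF = ψ·hV(T) + (1−ψ)·hL(T).
  T = 321.1 K: K = (3.120, 0.099), RR gives ψ = 0.106, H_out = 3.526 kJ/mol
  T = 352.7 K: K = (4.530, 0.189), RR gives ψ = 0.270, H_out = 13.716 kJ/mol
  T = 336.9 K: K = (3.792, 0.139), RR gives ψ = 0.196, H_out = 8.966 kJ/mol
  T = 329.0 K: K = (3.448, 0.118), RR gives ψ = 0.154, H_out = 6.373 kJ/mol
  T = 325.1 K: K = (3.284, 0.108), RR gives ψ = 0.131, H_out = 5.006 kJ/mol
  T = 327.1 K: K = (3.368, 0.113), RR gives ψ = 0.143, H_out = 5.715 kJ/mol
Linear interpolation between T = 325.1 (H_out = 5.006) and T = 327.1 (H_out = 5.715) on hF = 5.119 gives T ≈ 325.4 K, at which ψ = 0.13.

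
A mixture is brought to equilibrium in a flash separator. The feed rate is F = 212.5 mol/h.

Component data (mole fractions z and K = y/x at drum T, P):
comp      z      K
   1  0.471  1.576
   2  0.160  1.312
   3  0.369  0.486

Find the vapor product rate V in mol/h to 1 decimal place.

V = 105.2 mol/h

Material balance + equilibrium reduce to Σ zᵢ(Kᵢ−1)/(1+β(Kᵢ−1)) = 0.
g(0) = ΣzᵢKᵢ − 1 = 0.132 and g(1) = 1 − Σzᵢ/Kᵢ = -0.180, so a root lies in (0, 1).
Iterate (Newton) starting at β = 0.5:
  β = 0.500: g = -0.0015, g' = -0.282 → β = 0.495
Converged at β = 0.495.
Then V = β·F = 0.4948·212.5 = 105.2 mol/h and L = F − V = 107.3 mol/h.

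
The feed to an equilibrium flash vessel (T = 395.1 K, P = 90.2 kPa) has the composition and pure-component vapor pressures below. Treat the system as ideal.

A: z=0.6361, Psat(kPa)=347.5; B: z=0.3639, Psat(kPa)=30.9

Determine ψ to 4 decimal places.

Raoult's law: Kᵢ = Pᵢˢᵃᵗ/P = Pᵢˢᵃᵗ/90.2.
  K_A = 347.5/90.2 = 3.852550, K_B = 30.9/90.2 = 0.342572
Binary case is linear: z₁(K₁−1)(1+ψ(K₂−1)) + z₂(K₂−1)(1+ψ(K₁−1)) = 0
⇒ ψ = [z₁(K₁−1)+z₂(K₂−1)] / [−(K₁−1)(K₂−1)] = 1.57527/1.87535 = 0.8400

ψ = 0.8400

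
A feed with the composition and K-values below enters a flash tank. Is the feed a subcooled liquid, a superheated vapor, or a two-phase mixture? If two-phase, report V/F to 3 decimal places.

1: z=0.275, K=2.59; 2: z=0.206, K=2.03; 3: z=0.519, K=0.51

two-phase, V/F = 0.590

ΣzᵢKᵢ = 1.395; Σzᵢ/Kᵢ = 1.225.
Both exceed 1, so a two-phase solution exists.
Newton–Raphson from ψ = 0.5:
  ψ = 0.500: g = 0.0468, g' = -0.530 → ψ = 0.588
  ψ = 0.588: g = 0.0007, g' = -0.516 → ψ = 0.590
Converged at ψ = 0.590.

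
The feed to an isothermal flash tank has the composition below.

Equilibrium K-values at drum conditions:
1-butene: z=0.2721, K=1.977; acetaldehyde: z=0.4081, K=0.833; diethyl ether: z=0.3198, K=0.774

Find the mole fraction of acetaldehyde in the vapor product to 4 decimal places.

y_acetaldehyde = 0.3821

Rachford–Rice: g(ψ) = Σ zᵢ(Kᵢ−1)/(1+ψ(Kᵢ−1)) = 0.
Check two-phase: ΣzᵢKᵢ = 1.1254 > 1 and Σzᵢ/Kᵢ = 1.0407 > 1, so g(0) = 0.1254 > 0 and g(1) = -0.0407 < 0.
Iterate (Newton) starting at ψ = 0.32:
  ψ = 0.3200: g = 0.05261, g' = -0.1824 → ψ = 0.6084
  ψ = 0.6084: g = 0.00707, g' = -0.1382 → ψ = 0.6596
  ψ = 0.6596: g = 0.00014, g' = -0.1330 → ψ = 0.6606
Converged at ψ = 0.6606.
Compositions from xᵢ = zᵢ/(1+ψ(Kᵢ−1)), yᵢ = Kᵢxᵢ:
  1-butene: x = 0.1654, y = 0.3269
  acetaldehyde: x = 0.4587, y = 0.3821
  diethyl ether: x = 0.3759, y = 0.2910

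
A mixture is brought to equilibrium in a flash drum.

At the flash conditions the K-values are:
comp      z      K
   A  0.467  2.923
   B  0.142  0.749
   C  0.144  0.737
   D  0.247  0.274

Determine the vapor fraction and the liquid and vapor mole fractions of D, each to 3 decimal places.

Let ψ = V/F and solve Σ zᵢ(Kᵢ−1)/(1+ψ(Kᵢ−1)) = 0.
g(0) = ΣzᵢKᵢ − 1 = 0.645 and g(1) = 1 − Σzᵢ/Kᵢ = -0.446, so a root lies in (0, 1).
Iterate (Newton) starting at ψ = 0.5:
  ψ = 0.500: g = 0.0920, g' = -0.795 → ψ = 0.616
  ψ = 0.616: g = -0.0005, g' = -0.814 → ψ = 0.615
Converged at ψ = 0.615.
Compositions from xᵢ = zᵢ/(1+ψ(Kᵢ−1)), yᵢ = Kᵢxᵢ:
  A: x = 0.214, y = 0.625
  B: x = 0.168, y = 0.126
  C: x = 0.172, y = 0.127
  D: x = 0.446, y = 0.122

ψ = 0.615, x_D = 0.446, y_D = 0.122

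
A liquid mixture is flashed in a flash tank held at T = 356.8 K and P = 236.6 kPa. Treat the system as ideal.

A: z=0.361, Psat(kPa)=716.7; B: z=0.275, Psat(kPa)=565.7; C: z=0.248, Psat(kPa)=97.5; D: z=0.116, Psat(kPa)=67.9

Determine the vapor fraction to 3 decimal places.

Raoult's law: Kᵢ = Pᵢˢᵃᵗ/P = Pᵢˢᵃᵗ/236.6.
  K_A = 716.7/236.6 = 3.02916, K_B = 565.7/236.6 = 2.39096, K_C = 97.5/236.6 = 0.41209, K_D = 67.9/236.6 = 0.28698
Rachford–Rice: g(ψ) = Σ zᵢ(Kᵢ−1)/(1+ψ(Kᵢ−1)) = 0.
Check two-phase: ΣzᵢKᵢ = 1.887 > 1 and Σzᵢ/Kᵢ = 1.240 > 1, so g(0) = 0.887 > 0 and g(1) = -0.240 < 0.
Iterate (Newton) starting at ψ = 0.5:
  ψ = 0.500: g = 0.2542, g' = -0.866 → ψ = 0.794
  ψ = 0.794: g = -0.0014, g' = -0.952 → ψ = 0.792
Converged at ψ = 0.792.

ψ = 0.792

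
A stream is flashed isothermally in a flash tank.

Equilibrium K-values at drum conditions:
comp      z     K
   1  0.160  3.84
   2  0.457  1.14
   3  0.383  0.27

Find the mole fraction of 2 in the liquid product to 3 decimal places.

Rachford–Rice: g(V/F) = Σ zᵢ(Kᵢ−1)/(1+V/F(Kᵢ−1)) = 0.
Feasibility: ΣzᵢKᵢ = 1.239, Σzᵢ/Kᵢ = 1.861 — both > 1, two phases present.
Newton iteration, V/F⁰ = 0.5:
  V/F = 0.500: g = -0.1927, g' = -0.734 → V/F = 0.238
  V/F = 0.238: g = -0.0050, g' = -0.767 → V/F = 0.231
Converged at V/F = 0.231.
Compositions from xᵢ = zᵢ/(1+V/F(Kᵢ−1)), yᵢ = Kᵢxᵢ:
  1: x = 0.097, y = 0.371
  2: x = 0.443, y = 0.505
  3: x = 0.461, y = 0.124

x_2 = 0.443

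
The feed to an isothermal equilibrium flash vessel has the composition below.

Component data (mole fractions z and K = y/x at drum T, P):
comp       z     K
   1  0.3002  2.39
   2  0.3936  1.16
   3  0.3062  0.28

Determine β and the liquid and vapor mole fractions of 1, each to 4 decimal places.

β = 0.4313, x_1 = 0.1877, y_1 = 0.4485

Rachford–Rice: g(β) = Σ zᵢ(Kᵢ−1)/(1+β(Kᵢ−1)) = 0.
Feasibility: ΣzᵢKᵢ = 1.2598, Σzᵢ/Kᵢ = 1.5585 — both > 1, two phases present.
Iterate (Newton) starting at β = 0.62:
  β = 0.6200: g = -0.11682, g' = -0.6936 → β = 0.4516
  β = 0.4516: g = -0.01159, g' = -0.5762 → β = 0.4315
  β = 0.4315: g = -0.00007, g' = -0.5695 → β = 0.4313
Converged at β = 0.4313.
Compositions from xᵢ = zᵢ/(1+β(Kᵢ−1)), yᵢ = Kᵢxᵢ:
  1: x = 0.1877, y = 0.4485
  2: x = 0.3682, y = 0.4271
  3: x = 0.4441, y = 0.1244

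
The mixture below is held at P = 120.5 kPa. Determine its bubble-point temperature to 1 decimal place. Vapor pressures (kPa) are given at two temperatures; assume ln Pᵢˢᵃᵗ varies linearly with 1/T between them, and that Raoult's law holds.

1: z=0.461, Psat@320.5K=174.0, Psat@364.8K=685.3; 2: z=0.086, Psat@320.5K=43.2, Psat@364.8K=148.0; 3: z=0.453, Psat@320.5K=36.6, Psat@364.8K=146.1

Bubble-point temperature: ΣzᵢPᵢˢᵃᵗ(T) = P. Interpolate ln Pᵢˢᵃᵗ = aᵢ + bᵢ/T.
  T = 320.5 K: ΣzᵢPᵢˢᵃᵗ = 100.51 kPa
  T = 364.8 K: ΣzᵢPᵢˢᵃᵗ = 394.83 kPa
  T = 342.6 K: ΣzᵢPᵢˢᵃᵗ = 207.88 kPa
  T = 331.6 K: ΣzᵢPᵢˢᵃᵗ = 146.54 kPa
  T = 326.1 K: ΣzᵢPᵢˢᵃᵗ = 121.96 kPa
  T = 323.3 K: ΣzᵢPᵢˢᵃᵗ = 110.81 kPa
Interpolating between 323.3 K and 326.1 K gives T ≈ 325.7 K.

T = 325.7 K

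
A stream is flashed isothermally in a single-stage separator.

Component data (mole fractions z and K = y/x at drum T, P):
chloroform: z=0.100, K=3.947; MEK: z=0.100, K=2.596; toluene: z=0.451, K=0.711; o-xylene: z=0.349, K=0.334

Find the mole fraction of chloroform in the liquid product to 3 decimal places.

Material balance + equilibrium reduce to Σ zᵢ(Kᵢ−1)/(1+β(Kᵢ−1)) = 0.
Feasibility: ΣzᵢKᵢ = 1.092, Σzᵢ/Kᵢ = 1.743 — both > 1, two phases present.
Newton–Raphson from β = 0.5:
  β = 0.500: g = -0.2929, g' = -0.620 → β = 0.028
  β = 0.028: g = 0.0571, g' = -1.175 → β = 0.076
  β = 0.076: g = 0.0047, g' = -0.993 → β = 0.081
Converged at β = 0.081.
Compositions from xᵢ = zᵢ/(1+β(Kᵢ−1)), yᵢ = Kᵢxᵢ:
  chloroform: x = 0.081, y = 0.319
  MEK: x = 0.089, y = 0.230
  toluene: x = 0.462, y = 0.328
  o-xylene: x = 0.369, y = 0.123

x_chloroform = 0.081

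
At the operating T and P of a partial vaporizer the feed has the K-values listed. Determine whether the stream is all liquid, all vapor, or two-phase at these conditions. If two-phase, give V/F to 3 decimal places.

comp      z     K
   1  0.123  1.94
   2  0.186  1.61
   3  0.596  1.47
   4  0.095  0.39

all vapor

ΣzᵢKᵢ = 1.451; Σzᵢ/Kᵢ = 0.828.
Since Σzᵢ/Kᵢ < 1 the mixture is above its dew point — single vapor phase.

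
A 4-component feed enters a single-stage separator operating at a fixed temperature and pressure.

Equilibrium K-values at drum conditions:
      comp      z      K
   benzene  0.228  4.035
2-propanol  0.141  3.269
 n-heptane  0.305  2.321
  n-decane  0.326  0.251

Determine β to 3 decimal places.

Iterate (Newton) starting at β = 0.33:
  β = 0.330: g = 0.4849, g' = -1.342 → β = 0.691
  β = 0.691: g = 0.0522, g' = -1.261 → β = 0.733
  β = 0.733: g = -0.0016, g' = -1.340 → β = 0.732
Converged at β = 0.732.

β = 0.732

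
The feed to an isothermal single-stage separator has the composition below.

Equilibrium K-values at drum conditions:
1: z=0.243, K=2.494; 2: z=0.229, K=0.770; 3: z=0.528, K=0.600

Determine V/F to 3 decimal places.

Rachford–Rice: g(V/F) = Σ zᵢ(Kᵢ−1)/(1+V/F(Kᵢ−1)) = 0.
g(0) = ΣzᵢKᵢ − 1 = 0.099 and g(1) = 1 − Σzᵢ/Kᵢ = -0.275, so a root lies in (0, 1).
Newton iteration, V/F⁰ = 0.5:
  V/F = 0.500: g = -0.1157, g' = -0.325 → V/F = 0.144
  V/F = 0.144: g = 0.0201, g' = -0.475 → V/F = 0.186
  V/F = 0.186: g = 0.0007, g' = -0.444 → V/F = 0.188
Converged at V/F = 0.188.

V/F = 0.188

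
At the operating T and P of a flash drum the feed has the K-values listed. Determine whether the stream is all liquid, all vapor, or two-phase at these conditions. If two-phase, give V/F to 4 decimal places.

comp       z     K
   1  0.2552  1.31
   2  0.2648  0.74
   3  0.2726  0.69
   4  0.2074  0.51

ΣzᵢKᵢ = 0.8241; Σzᵢ/Kᵢ = 1.3544.
Since ΣzᵢKᵢ < 1 the mixture is below its bubble point — single liquid phase.

all liquid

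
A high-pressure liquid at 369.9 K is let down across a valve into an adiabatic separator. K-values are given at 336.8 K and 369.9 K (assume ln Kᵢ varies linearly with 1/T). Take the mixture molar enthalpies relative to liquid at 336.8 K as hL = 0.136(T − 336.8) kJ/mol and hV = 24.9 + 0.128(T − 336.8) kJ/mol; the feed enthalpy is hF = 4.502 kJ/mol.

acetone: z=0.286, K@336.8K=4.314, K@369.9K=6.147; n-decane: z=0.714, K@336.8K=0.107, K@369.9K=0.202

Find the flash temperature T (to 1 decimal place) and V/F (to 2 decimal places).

T = 345.0 K, V/F = 0.14

Adiabatic flash: solve Rachford–Rice at each trial T, then check hF = ψ·hV(T) + (1−ψ)·hL(T).
  T = 336.8 K: K = (4.314, 0.107), RR gives ψ = 0.105, H_out = 2.610 kJ/mol
  T = 369.9 K: K = (6.147, 0.202), RR gives ψ = 0.220, H_out = 9.913 kJ/mol
  T = 353.4 K: K = (5.195, 0.149), RR gives ψ = 0.166, H_out = 6.370 kJ/mol
  T = 345.1 K: K = (4.745, 0.127), RR gives ψ = 0.137, H_out = 4.529 kJ/mol
  T = 341.0 K: K = (4.529, 0.117), RR gives ψ = 0.122, H_out = 3.593 kJ/mol
  T = 343.1 K: K = (4.639, 0.122), RR gives ψ = 0.130, H_out = 4.075 kJ/mol
Linear interpolation between T = 343.1 (H_out = 4.075) and T = 345.1 (H_out = 4.529) on hF = 4.502 gives T ≈ 345.0 K, at which ψ = 0.14.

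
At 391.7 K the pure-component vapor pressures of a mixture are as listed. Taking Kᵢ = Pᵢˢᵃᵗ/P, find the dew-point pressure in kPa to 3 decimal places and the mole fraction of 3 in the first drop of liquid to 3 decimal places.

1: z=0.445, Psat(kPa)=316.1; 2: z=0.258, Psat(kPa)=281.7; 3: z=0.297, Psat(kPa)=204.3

At the dew point ψ → 1, so Σzᵢ/Kᵢ = 1 with Kᵢ = Pᵢˢᵃᵗ/P ⇒ 1/P = Σzᵢ/Pᵢˢᵃᵗ.
1/P = 0.445/316.1 + 0.258/281.7 + 0.297/204.3 = 0.003777 ⇒ P = 264.733 kPa
xᵢ = zᵢP/Pᵢˢᵃᵗ ⇒ x_3 = 0.297·264.733/204.3 = 0.385

Pdew = 264.733 kPa, x_3 = 0.385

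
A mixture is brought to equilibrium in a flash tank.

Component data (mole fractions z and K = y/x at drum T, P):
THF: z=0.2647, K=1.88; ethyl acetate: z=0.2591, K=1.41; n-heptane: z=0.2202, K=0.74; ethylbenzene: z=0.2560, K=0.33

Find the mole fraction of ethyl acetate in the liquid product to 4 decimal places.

Rachford–Rice: g(ψ) = Σ zᵢ(Kᵢ−1)/(1+ψ(Kᵢ−1)) = 0.
Feasibility: ΣzᵢKᵢ = 1.1104, Σzᵢ/Kᵢ = 1.3979 — both > 1, two phases present.
Newton iteration, ψ⁰ = 0.5:
  ψ = 0.5000: g = -0.07381, g' = -0.4084 → ψ = 0.3193
  ψ = 0.3193: g = -0.00484, g' = -0.3627 → ψ = 0.3059
Converged at ψ = 0.3059.
Compositions from xᵢ = zᵢ/(1+ψ(Kᵢ−1)), yᵢ = Kᵢxᵢ:
  THF: x = 0.2086, y = 0.3921
  ethyl acetate: x = 0.2302, y = 0.3246
  n-heptane: x = 0.2392, y = 0.1770
  ethylbenzene: x = 0.3220, y = 0.1063

x_ethyl acetate = 0.2302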